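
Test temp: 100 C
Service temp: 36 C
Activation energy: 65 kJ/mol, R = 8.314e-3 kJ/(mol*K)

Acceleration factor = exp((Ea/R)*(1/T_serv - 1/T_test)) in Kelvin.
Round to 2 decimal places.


AF = exp((65/0.008314)*(1/309.15 - 1/373.15))
= 76.51

76.51


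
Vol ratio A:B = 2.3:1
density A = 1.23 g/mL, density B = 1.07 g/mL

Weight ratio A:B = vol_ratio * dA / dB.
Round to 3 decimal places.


Weight ratio = 2.3 * 1.23 / 1.07
= 2.644

2.644


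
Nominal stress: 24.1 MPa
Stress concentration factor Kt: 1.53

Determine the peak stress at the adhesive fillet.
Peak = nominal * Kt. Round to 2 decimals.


Peak stress = 24.1 * 1.53
= 36.87 MPa

36.87


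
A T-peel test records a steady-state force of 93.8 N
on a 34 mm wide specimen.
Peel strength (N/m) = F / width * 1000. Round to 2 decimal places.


Peel strength = 93.8 / 34 * 1000
= 2758.82 N/m

2758.82


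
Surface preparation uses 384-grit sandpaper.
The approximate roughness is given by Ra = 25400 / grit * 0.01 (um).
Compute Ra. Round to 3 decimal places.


Ra = 25400 / 384 * 0.01
= 254 / 384
= 0.661 um

0.661


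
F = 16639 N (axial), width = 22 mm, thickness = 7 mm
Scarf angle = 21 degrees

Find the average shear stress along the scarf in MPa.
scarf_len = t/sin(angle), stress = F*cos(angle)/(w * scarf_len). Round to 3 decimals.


scarf_len = 7/sin(21 deg) = 19.5330
cos(21 deg) = 0.933580
stress = 16639*0.933580/(22*19.5330) = 36.148 MPa

36.148


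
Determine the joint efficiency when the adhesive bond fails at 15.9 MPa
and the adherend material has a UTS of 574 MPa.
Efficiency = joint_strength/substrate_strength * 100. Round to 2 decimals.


Joint efficiency = 15.9 / 574 * 100
= 2.77%

2.77


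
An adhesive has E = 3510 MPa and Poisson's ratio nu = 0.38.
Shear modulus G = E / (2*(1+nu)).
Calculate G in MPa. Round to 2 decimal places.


G = 3510 / (2*(1+0.38))
= 3510 / 2.76
= 1271.74 MPa

1271.74


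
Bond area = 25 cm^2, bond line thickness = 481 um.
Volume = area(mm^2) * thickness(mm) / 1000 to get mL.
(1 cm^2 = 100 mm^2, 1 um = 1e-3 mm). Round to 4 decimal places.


area_mm2 = 25 * 100 = 2500
blt_mm = 481 * 1e-3 = 0.481
vol_mm3 = 2500 * 0.481 = 1202.5
vol_mL = 1202.5 / 1000 = 1.2025 mL

1.2025


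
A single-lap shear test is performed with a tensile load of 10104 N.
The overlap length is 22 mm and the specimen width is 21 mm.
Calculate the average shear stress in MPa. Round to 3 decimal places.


Shear stress = F / (overlap * width)
= 10104 / (22 * 21)
= 10104 / 462
= 21.870 MPa

21.870


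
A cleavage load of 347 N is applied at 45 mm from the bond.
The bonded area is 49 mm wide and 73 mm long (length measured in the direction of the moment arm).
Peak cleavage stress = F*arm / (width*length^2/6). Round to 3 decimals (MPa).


Moment = 347 * 45 = 15615 N*mm
Section modulus = 49 * 5329 / 6 = 261121 / 6 mm^3
Stress = 15615 / (261121 / 6) = 93690 / 261121
= 0.359 MPa

0.359


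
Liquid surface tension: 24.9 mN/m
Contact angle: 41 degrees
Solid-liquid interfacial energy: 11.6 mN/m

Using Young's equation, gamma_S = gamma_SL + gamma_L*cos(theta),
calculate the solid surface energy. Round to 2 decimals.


gamma_S = 11.6 + 24.9 * cos(41)
= 30.39 mN/m

30.39


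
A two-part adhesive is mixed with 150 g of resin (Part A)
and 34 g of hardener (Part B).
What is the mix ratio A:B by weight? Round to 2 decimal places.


Mix ratio = mass_A / mass_B
= 150 / 34
= 4.41

4.41


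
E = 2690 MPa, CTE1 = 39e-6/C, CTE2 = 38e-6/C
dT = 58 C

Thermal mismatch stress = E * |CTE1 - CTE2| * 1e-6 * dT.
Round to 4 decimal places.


= 2690 * 1e-6 * 58
= 0.1560 MPa

0.1560


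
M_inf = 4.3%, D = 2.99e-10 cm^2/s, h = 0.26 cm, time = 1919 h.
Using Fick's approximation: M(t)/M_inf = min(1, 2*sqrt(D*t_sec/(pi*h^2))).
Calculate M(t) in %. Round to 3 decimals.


t = 6908400 s
ratio = min(1, 2*sqrt(2.99e-10*6908400/(pi*0.0676)))
= 0.197245
M(t) = 4.3 * 0.197245 = 0.848%

0.848


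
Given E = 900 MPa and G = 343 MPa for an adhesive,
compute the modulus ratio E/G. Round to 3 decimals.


E/G ratio = 900 / 343 = 2.624

2.624


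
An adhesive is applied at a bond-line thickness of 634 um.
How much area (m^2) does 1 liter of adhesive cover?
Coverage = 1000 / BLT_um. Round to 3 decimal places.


Coverage = 1000 / 634 = 1.577 m^2

1.577


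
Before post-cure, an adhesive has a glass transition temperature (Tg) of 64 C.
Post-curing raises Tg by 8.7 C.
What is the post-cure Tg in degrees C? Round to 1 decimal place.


Tg_post = Tg_base + delta_Tg
= 64 + 8.7
= 72.7 C

72.7


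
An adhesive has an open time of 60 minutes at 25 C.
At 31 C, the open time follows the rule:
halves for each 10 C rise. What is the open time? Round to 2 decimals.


Factor = 2^((31-25)/10) = 1.5157
Open time = 60 / 1.5157 = 39.59 min

39.59


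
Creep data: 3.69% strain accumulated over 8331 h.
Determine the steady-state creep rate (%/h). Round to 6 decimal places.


Rate = 3.69 / 8331 = 0.000443 %/h

0.000443


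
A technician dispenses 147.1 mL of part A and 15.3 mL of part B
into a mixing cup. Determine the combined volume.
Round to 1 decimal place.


Combined volume = 147.1 + 15.3
= 162.4 mL

162.4


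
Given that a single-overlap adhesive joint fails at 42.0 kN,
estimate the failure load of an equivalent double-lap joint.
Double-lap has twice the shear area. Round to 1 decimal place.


Double-lap factor = 2
Expected load = 42.0 * 2 = 84.0 kN

84.0


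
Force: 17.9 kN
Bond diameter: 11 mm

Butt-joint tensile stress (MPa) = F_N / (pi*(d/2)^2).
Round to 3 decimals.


F_N = 17.9 * 1000 = 17900.0 N
A = pi*(5.5)^2 = 95.0332 mm^2
stress = 17900.0 / 95.0332 = 188.355 MPa

188.355


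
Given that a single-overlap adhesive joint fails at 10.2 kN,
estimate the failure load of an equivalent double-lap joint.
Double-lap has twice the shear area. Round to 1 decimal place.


Double-lap factor = 2
Expected load = 10.2 * 2 = 20.4 kN

20.4


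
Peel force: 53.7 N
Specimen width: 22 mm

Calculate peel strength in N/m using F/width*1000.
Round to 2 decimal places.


Peel strength = 53.7 / 22 * 1000 = 2440.91 N/m

2440.91


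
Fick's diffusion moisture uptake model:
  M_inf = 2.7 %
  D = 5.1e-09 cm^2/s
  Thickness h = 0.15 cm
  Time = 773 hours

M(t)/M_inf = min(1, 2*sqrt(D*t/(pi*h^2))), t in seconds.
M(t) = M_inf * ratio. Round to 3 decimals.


t_sec = 773 * 3600 = 2782800
ratio = 2*sqrt(5.1e-09*2782800/(pi*0.15^2))
= min(1, 0.896169)
= 0.896169
M(t) = 2.7 * 0.896169 = 2.420 %

2.420


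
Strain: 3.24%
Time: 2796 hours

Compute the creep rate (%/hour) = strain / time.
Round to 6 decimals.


Creep rate = 3.24 / 2796
= 0.001159 %/h

0.001159


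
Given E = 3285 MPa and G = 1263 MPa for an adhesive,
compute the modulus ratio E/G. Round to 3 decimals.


E/G ratio = 3285 / 1263 = 2.601

2.601


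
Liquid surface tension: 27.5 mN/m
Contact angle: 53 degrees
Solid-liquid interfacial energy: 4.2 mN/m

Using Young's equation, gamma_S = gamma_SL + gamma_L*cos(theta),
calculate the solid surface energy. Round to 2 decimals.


gamma_S = 4.2 + 27.5 * cos(53)
= 20.75 mN/m

20.75


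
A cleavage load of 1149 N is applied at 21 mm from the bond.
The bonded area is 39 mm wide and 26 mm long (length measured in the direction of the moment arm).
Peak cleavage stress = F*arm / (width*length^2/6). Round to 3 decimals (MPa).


Moment = 1149 * 21 = 24129 N*mm
Section modulus = 39 * 676 / 6 = 26364 / 6 mm^3
Stress = 24129 / (26364 / 6) = 144774 / 26364
= 5.491 MPa

5.491


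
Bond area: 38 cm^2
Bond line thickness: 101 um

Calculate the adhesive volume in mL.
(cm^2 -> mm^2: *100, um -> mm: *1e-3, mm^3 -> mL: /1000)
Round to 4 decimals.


V = 38*100 * 101*1e-3 / 1000
= 0.3838 mL

0.3838


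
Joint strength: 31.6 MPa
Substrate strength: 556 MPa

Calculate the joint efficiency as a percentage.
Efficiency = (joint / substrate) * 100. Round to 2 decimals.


Efficiency = (31.6 / 556) * 100 = 5.68%

5.68


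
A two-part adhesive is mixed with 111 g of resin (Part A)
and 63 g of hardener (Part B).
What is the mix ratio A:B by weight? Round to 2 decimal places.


Mix ratio = mass_A / mass_B
= 111 / 63
= 1.76

1.76


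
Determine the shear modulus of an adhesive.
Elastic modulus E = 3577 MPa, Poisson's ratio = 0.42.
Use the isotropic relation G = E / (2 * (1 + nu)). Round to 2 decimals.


G = 3577 / (2*(1+0.42)) = 3577 / 2.84
= 1259.51 MPa

1259.51


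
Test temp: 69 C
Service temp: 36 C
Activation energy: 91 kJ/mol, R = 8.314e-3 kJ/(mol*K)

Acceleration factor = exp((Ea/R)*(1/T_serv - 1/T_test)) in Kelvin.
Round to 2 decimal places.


AF = exp((91/0.008314)*(1/309.15 - 1/342.15))
= 30.41

30.41


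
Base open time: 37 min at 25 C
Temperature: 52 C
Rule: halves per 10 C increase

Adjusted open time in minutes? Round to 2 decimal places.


Acceleration = 2^((52-25)/10) = 6.4980
Open time = 37 / 6.4980 = 5.69 min

5.69


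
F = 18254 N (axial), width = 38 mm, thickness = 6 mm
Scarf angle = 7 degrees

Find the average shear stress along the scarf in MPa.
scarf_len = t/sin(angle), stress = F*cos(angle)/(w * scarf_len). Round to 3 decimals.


scarf_len = 6/sin(7 deg) = 49.2331
cos(7 deg) = 0.992546
stress = 18254*0.992546/(38*49.2331) = 9.684 MPa

9.684


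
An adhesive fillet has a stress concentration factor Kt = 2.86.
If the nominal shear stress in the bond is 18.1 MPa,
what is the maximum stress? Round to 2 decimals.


Max stress = 18.1 * 2.86 = 51.77 MPa

51.77


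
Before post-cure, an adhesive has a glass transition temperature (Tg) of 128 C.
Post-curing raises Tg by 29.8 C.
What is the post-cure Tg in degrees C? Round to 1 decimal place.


Tg_post = Tg_base + delta_Tg
= 128 + 29.8
= 157.8 C

157.8


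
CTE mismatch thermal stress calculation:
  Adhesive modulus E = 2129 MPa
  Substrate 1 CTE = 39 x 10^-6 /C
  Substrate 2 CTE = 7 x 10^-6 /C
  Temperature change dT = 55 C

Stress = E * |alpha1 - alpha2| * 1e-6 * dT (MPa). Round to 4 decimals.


delta_alpha = |39 - 7| = 32 x 10^-6/C
Stress = 2129 * 32e-6 * 55
= 3.7470 MPa

3.7470


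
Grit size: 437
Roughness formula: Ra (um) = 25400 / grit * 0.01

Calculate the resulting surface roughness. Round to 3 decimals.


Ra = 25400 / 437 * 0.01
= 0.581 um

0.581


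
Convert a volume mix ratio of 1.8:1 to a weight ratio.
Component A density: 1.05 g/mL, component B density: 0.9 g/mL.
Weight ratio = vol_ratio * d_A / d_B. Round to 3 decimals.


= 1.8 * 1.05 / 0.9 = 2.100

2.100


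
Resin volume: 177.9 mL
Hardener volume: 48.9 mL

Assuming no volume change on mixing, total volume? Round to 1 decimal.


V_total = 177.9 + 48.9 = 226.8 mL

226.8


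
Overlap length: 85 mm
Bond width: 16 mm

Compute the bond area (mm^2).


Bond area = 85 * 16 = 1360 mm^2

1360


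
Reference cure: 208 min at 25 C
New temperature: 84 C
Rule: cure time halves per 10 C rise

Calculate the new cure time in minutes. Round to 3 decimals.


factor = 2^((84-25)/10) = 59.7141
t_new = 208 / 59.7141 = 3.483 min

3.483


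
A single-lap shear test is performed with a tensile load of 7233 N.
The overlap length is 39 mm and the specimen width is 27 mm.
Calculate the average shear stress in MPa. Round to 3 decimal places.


Shear stress = F / (overlap * width)
= 7233 / (39 * 27)
= 7233 / 1053
= 6.869 MPa

6.869


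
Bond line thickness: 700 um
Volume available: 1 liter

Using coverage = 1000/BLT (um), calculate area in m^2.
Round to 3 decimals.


1 L = 1e6 mm^3, thickness = 700 um = 0.7 mm
Area = 1e6 / 0.7 mm^2 = (1e6 / 0.7) / 1e6 m^2 = 1000 / 700 m^2
= 1.429 m^2

1.429


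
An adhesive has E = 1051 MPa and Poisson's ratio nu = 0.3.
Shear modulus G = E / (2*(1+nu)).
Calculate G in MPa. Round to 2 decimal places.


G = 1051 / (2*(1+0.3))
= 1051 / 2.60
= 404.23 MPa

404.23


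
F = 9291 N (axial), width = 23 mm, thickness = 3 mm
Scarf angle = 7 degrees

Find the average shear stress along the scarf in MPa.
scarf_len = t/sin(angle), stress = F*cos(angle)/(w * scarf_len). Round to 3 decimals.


scarf_len = 3/sin(7 deg) = 24.6165
cos(7 deg) = 0.992546
stress = 9291*0.992546/(23*24.6165) = 16.288 MPa

16.288


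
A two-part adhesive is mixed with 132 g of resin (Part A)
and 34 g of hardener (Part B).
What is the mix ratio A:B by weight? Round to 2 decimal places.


Mix ratio = mass_A / mass_B
= 132 / 34
= 3.88

3.88


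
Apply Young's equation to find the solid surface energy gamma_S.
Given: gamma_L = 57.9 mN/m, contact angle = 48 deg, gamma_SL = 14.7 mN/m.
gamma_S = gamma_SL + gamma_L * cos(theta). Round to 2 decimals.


theta_rad = 48 * pi/180 = 0.837758
gamma_S = 14.7 + 57.9 * cos(0.837758)
= 53.44 mN/m

53.44


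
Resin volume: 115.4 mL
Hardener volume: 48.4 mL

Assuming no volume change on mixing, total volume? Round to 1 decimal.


V_total = 115.4 + 48.4 = 163.8 mL

163.8


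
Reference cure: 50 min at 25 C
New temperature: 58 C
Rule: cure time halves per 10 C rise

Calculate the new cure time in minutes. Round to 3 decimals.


factor = 2^((58-25)/10) = 9.8492
t_new = 50 / 9.8492 = 5.077 min

5.077


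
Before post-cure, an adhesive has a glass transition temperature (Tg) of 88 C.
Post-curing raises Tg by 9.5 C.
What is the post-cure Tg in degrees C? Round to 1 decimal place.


Tg_post = Tg_base + delta_Tg
= 88 + 9.5
= 97.5 C

97.5


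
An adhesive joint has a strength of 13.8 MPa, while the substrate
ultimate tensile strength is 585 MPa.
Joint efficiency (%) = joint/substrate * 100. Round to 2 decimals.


Efficiency = 13.8 / 585 * 100
= 2.36%

2.36


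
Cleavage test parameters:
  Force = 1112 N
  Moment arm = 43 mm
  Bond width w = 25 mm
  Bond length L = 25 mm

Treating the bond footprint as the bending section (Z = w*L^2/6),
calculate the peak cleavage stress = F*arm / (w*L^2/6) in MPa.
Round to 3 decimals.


M = 1112 * 43 = 47816 N*mm
Z = 25 * 25^2 / 6 = 15625 / 6 mm^3
sigma = M / Z = 6 * 47816 / 15625 = 286896 / 15625
= 18.361 MPa

18.361


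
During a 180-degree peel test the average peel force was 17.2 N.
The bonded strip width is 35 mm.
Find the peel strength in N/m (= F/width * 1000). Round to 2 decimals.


Peel strength = F/width * 1000
= 17.2 / 35 * 1000
= 491.43 N/m

491.43


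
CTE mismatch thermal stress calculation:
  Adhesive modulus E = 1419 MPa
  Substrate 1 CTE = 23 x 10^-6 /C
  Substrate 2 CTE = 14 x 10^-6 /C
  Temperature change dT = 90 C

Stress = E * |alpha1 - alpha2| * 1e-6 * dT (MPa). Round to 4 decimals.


delta_alpha = |23 - 14| = 9 x 10^-6/C
Stress = 1419 * 9e-6 * 90
= 1.1494 MPa

1.1494


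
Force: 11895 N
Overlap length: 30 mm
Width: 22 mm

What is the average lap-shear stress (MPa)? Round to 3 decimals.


Average shear stress = F / (overlap * width)
= 11895 / (30 * 22)
= 18.023 MPa

18.023


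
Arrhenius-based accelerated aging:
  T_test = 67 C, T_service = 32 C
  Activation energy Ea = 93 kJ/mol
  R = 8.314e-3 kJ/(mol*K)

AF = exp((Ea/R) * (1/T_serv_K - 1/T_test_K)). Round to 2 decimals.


T_test_K = 340.15, T_serv_K = 305.15
AF = exp((93/8.314e-3) * (1/305.15 - 1/340.15))
= 43.46

43.46


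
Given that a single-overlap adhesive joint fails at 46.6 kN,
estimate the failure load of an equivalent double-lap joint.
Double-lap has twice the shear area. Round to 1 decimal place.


Double-lap factor = 2
Expected load = 46.6 * 2 = 93.2 kN

93.2


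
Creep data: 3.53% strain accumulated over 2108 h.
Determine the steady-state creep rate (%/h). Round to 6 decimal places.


Rate = 3.53 / 2108 = 0.001675 %/h

0.001675


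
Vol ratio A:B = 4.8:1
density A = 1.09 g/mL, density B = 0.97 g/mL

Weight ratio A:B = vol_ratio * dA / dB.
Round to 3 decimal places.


Weight ratio = 4.8 * 1.09 / 0.97
= 5.394

5.394


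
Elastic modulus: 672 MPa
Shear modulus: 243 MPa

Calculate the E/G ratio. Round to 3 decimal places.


E / G = 672 / 243 = 2.765

2.765


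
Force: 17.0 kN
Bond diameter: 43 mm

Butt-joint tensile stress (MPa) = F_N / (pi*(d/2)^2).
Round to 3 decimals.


F_N = 17.0 * 1000 = 17000.0 N
A = pi*(21.5)^2 = 1452.2012 mm^2
stress = 17000.0 / 1452.2012 = 11.706 MPa

11.706


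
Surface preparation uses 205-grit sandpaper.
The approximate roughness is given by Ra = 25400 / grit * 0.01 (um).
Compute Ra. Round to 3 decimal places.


Ra = 25400 / 205 * 0.01
= 254 / 205
= 1.239 um

1.239


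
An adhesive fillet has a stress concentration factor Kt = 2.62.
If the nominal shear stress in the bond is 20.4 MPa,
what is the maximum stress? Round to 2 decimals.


Max stress = 20.4 * 2.62 = 53.45 MPa

53.45


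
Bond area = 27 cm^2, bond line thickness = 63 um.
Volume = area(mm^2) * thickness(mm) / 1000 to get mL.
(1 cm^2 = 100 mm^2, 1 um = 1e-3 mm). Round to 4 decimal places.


area_mm2 = 27 * 100 = 2700
blt_mm = 63 * 1e-3 = 0.063
vol_mm3 = 2700 * 0.063 = 170.1
vol_mL = 170.1 / 1000 = 0.1701 mL

0.1701


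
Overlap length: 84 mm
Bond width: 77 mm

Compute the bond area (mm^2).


Bond area = 84 * 77 = 6468 mm^2

6468


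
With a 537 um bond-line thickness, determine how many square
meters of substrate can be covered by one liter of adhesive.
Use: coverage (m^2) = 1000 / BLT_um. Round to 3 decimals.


Coverage = 1000 / 537 = 1.862 m^2

1.862


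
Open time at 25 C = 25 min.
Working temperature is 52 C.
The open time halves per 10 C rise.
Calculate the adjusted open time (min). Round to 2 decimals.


factor = 2^((52 - 25) / 10) = 6.4980
ot = 25 / 6.4980 = 3.85 min

3.85


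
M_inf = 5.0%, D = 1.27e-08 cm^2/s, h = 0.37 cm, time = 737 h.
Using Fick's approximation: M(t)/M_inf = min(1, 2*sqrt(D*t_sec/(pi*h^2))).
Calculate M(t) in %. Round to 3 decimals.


t = 2653200 s
ratio = min(1, 2*sqrt(1.27e-08*2653200/(pi*0.1369)))
= 0.559809
M(t) = 5.0 * 0.559809 = 2.799%

2.799


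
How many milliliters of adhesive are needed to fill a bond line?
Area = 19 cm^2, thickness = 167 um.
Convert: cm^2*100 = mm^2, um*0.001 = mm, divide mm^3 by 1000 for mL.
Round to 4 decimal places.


= (19 * 100) * (167 * 0.001) / 1000
= 0.3173 mL

0.3173


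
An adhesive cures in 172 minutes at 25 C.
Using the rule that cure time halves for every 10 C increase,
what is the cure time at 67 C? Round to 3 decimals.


Factor = 2^((67 - 25) / 10) = 18.3792
Cure time = 172 / 18.3792
= 9.358 minutes

9.358


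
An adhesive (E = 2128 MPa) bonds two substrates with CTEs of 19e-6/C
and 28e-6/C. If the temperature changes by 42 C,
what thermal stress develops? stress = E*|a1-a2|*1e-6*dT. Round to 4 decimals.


Stress = 2128 * |19 - 28| * 1e-6 * 42
= 0.8044 MPa

0.8044


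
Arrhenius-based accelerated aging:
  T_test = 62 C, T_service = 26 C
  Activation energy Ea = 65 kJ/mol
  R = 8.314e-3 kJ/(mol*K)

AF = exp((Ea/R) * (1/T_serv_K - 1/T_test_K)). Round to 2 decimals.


T_test_K = 335.15, T_serv_K = 299.15
AF = exp((65/8.314e-3) * (1/299.15 - 1/335.15))
= 16.56

16.56


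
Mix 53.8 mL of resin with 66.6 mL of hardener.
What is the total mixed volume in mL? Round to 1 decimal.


Total = 53.8 + 66.6 = 120.4 mL

120.4


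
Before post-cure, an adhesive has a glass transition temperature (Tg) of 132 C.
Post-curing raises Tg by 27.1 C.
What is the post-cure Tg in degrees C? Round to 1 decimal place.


Tg_post = Tg_base + delta_Tg
= 132 + 27.1
= 159.1 C

159.1


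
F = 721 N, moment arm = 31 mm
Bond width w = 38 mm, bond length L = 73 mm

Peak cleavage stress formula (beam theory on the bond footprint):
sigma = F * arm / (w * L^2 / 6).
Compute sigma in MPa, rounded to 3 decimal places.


sigma = (721 * 31) / (38 * 5329 / 6)
= 22351 * 6 / 202502
= 134106 / 202502
= 0.662 MPa

0.662


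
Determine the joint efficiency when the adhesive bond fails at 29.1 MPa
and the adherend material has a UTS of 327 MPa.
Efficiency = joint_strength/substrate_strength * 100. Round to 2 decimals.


Joint efficiency = 29.1 / 327 * 100
= 8.90%

8.90


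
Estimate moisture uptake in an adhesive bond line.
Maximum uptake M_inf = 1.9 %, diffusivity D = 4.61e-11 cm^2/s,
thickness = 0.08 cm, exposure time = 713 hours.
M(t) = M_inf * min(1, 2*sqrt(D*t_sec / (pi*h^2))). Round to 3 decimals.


Convert time: 713 h = 2566800 s
ratio = min(1, 2*sqrt(4.61e-11*2566800/(pi*0.08^2)))
= 0.153430
M(t) = 1.9 * 0.153430 = 0.292%

0.292


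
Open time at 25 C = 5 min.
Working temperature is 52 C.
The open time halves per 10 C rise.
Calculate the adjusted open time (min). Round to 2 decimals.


factor = 2^((52 - 25) / 10) = 6.4980
ot = 5 / 6.4980 = 0.77 min

0.77


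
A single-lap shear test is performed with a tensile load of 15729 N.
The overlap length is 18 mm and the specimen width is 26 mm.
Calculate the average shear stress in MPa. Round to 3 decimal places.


Shear stress = F / (overlap * width)
= 15729 / (18 * 26)
= 15729 / 468
= 33.609 MPa

33.609


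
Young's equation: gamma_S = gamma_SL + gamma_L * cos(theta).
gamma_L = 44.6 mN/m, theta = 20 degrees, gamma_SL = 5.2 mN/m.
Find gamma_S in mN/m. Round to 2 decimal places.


cos(20 deg) = 0.939693
gamma_S = 5.2 + 44.6 * 0.939693
= 47.11 mN/m

47.11


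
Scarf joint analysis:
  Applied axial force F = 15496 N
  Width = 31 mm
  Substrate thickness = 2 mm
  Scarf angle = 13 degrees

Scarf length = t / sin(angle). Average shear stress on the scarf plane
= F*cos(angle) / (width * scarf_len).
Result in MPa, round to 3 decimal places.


Scarf length = 2 / sin(13 deg) = 8.8908 mm
cos(13 deg) = 0.974370
Shear = 15496 * 0.974370 / (31 * 8.8908)
= 54.782 MPa

54.782


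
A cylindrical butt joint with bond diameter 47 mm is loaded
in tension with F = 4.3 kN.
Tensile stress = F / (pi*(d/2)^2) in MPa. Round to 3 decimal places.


Area = pi * (47/2)^2 = 1734.9445 mm^2
Stress = 4.3*1000 / 1734.9445
= 2.478 MPa

2.478


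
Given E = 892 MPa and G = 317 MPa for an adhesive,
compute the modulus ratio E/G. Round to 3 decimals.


E/G ratio = 892 / 317 = 2.814

2.814


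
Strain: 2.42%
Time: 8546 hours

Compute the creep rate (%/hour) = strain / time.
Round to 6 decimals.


Creep rate = 2.42 / 8546
= 0.000283 %/h

0.000283


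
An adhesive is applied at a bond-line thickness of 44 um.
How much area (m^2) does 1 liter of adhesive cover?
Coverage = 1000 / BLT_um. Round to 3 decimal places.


Coverage = 1000 / 44 = 22.727 m^2

22.727


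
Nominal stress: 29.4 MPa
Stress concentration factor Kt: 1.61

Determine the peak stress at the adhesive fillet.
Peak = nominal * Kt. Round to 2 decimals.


Peak stress = 29.4 * 1.61
= 47.33 MPa

47.33


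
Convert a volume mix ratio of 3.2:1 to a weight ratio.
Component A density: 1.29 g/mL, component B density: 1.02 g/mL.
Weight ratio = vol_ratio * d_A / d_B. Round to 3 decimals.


= 3.2 * 1.29 / 1.02 = 4.047

4.047


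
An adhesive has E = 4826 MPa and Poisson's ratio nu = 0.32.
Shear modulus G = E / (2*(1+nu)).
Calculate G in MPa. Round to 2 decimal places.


G = 4826 / (2*(1+0.32))
= 4826 / 2.64
= 1828.03 MPa

1828.03


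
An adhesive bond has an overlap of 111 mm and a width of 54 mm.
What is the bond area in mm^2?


Bond area = overlap * width
= 111 * 54
= 5994 mm^2

5994


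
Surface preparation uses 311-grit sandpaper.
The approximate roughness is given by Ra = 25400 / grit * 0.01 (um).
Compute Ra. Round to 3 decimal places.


Ra = 25400 / 311 * 0.01
= 254 / 311
= 0.817 um

0.817


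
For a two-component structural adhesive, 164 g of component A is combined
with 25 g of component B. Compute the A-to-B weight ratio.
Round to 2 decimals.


Weight ratio A:B = 164 / 25
= 6.56

6.56


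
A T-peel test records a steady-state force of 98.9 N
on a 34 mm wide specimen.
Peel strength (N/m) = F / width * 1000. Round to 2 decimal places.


Peel strength = 98.9 / 34 * 1000
= 2908.82 N/m

2908.82


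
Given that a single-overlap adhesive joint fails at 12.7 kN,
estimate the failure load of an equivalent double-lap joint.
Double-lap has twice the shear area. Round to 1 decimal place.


Double-lap factor = 2
Expected load = 12.7 * 2 = 25.4 kN

25.4


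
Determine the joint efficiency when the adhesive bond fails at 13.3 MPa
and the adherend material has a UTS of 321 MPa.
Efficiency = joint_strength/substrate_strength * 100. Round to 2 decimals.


Joint efficiency = 13.3 / 321 * 100
= 4.14%

4.14


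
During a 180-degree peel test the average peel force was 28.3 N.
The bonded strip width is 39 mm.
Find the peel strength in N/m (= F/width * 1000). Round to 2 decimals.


Peel strength = F/width * 1000
= 28.3 / 39 * 1000
= 725.64 N/m

725.64


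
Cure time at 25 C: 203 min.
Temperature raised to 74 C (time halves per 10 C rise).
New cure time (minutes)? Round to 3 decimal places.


Acceleration factor = 2^(49/10) = 29.8571
New time = 203 / 29.8571 = 6.799 min

6.799


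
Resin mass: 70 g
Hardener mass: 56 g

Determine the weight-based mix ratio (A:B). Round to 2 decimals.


Ratio = 70 / 56 = 1.25

1.25


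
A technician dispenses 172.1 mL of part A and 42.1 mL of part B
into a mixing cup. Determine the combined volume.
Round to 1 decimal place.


Combined volume = 172.1 + 42.1
= 214.2 mL

214.2


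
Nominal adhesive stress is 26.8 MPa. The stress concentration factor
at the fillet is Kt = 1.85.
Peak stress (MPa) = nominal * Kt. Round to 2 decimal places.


Peak = 26.8 * 1.85 = 49.58 MPa

49.58


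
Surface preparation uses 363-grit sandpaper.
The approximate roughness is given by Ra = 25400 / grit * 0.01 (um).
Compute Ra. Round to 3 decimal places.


Ra = 25400 / 363 * 0.01
= 254 / 363
= 0.700 um

0.700


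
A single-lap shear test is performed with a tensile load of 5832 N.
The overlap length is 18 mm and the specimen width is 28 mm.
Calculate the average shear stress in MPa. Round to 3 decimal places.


Shear stress = F / (overlap * width)
= 5832 / (18 * 28)
= 5832 / 504
= 11.571 MPa

11.571


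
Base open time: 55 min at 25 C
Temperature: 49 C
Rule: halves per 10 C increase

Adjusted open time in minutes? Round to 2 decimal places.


Acceleration = 2^((49-25)/10) = 5.2780
Open time = 55 / 5.2780 = 10.42 min

10.42


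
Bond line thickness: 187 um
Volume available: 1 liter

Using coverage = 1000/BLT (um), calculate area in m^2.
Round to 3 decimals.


1 L = 1e6 mm^3, thickness = 187 um = 0.187 mm
Area = 1e6 / 0.187 mm^2 = (1e6 / 0.187) / 1e6 m^2 = 1000 / 187 m^2
= 5.348 m^2

5.348


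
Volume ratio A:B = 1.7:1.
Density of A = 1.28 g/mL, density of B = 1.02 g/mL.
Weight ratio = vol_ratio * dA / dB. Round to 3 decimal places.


Wt ratio = 1.7 * 1.28 / 1.02
= 2.133

2.133


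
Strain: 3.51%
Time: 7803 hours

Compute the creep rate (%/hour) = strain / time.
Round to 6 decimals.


Creep rate = 3.51 / 7803
= 0.000450 %/h

0.000450


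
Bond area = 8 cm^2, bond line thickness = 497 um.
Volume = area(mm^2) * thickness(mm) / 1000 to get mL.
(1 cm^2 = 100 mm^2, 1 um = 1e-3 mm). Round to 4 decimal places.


area_mm2 = 8 * 100 = 800
blt_mm = 497 * 1e-3 = 0.497
vol_mm3 = 800 * 0.497 = 397.6
vol_mL = 397.6 / 1000 = 0.3976 mL

0.3976


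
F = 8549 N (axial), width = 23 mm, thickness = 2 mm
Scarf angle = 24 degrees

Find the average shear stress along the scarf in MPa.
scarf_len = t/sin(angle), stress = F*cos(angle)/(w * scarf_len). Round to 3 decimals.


scarf_len = 2/sin(24 deg) = 4.9172
cos(24 deg) = 0.913545
stress = 8549*0.913545/(23*4.9172) = 69.056 MPa

69.056


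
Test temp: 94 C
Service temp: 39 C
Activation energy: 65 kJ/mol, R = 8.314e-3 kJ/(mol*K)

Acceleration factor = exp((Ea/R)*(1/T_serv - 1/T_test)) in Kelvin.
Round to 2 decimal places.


AF = exp((65/0.008314)*(1/312.15 - 1/367.15))
= 42.60

42.60


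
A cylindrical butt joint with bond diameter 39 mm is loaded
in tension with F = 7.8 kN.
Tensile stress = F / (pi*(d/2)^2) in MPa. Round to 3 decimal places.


Area = pi * (39/2)^2 = 1194.5906 mm^2
Stress = 7.8*1000 / 1194.5906
= 6.529 MPa

6.529


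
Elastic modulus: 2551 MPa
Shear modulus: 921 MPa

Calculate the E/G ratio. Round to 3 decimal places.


E / G = 2551 / 921 = 2.770

2.770


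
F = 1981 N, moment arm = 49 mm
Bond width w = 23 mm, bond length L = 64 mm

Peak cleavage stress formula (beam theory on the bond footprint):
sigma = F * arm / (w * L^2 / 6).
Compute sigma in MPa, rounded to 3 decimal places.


sigma = (1981 * 49) / (23 * 4096 / 6)
= 97069 * 6 / 94208
= 582414 / 94208
= 6.182 MPa

6.182


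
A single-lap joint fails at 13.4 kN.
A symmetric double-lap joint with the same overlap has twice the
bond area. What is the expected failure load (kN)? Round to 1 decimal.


Double-lap load = 2 * 13.4 = 26.8 kN

26.8


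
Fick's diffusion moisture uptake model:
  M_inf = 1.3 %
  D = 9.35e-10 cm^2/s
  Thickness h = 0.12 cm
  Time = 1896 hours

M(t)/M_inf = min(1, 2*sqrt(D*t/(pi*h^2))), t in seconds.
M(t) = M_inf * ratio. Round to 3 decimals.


t_sec = 1896 * 3600 = 6825600
ratio = 2*sqrt(9.35e-10*6825600/(pi*0.12^2))
= min(1, 0.751190)
= 0.751190
M(t) = 1.3 * 0.751190 = 0.977 %

0.977


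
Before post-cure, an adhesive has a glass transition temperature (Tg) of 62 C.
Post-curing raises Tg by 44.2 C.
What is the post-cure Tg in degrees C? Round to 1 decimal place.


Tg_post = Tg_base + delta_Tg
= 62 + 44.2
= 106.2 C

106.2


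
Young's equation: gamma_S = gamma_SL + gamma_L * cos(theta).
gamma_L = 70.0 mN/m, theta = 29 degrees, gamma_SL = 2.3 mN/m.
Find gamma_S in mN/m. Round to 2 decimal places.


cos(29 deg) = 0.874620
gamma_S = 2.3 + 70.0 * 0.874620
= 63.52 mN/m

63.52


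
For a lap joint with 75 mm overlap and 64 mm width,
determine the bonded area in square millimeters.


Area = 75 * 64 = 4800 mm^2

4800


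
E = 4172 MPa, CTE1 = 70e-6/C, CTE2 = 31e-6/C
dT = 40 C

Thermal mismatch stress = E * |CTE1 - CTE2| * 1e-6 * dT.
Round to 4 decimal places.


= 4172 * 39e-6 * 40
= 6.5083 MPa

6.5083


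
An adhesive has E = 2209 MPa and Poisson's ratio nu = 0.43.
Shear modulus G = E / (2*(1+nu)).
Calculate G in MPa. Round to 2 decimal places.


G = 2209 / (2*(1+0.43))
= 2209 / 2.86
= 772.38 MPa

772.38


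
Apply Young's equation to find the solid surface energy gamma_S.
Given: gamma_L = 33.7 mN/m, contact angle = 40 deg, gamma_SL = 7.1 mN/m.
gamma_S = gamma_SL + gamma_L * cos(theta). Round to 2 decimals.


theta_rad = 40 * pi/180 = 0.698132
gamma_S = 7.1 + 33.7 * cos(0.698132)
= 32.92 mN/m

32.92


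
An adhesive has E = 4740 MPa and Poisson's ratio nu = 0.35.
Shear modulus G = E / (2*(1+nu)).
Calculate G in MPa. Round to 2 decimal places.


G = 4740 / (2*(1+0.35))
= 4740 / 2.70
= 1755.56 MPa

1755.56


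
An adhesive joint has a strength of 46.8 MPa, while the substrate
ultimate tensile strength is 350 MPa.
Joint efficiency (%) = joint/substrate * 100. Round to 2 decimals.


Efficiency = 46.8 / 350 * 100
= 13.37%

13.37


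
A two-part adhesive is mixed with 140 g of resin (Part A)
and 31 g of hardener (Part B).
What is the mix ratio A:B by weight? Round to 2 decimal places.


Mix ratio = mass_A / mass_B
= 140 / 31
= 4.52

4.52


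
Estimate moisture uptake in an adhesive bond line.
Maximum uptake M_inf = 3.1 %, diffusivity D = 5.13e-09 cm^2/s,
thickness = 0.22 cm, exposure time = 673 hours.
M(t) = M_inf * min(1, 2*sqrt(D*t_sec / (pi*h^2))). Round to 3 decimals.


Convert time: 673 h = 2422800 s
ratio = min(1, 2*sqrt(5.13e-09*2422800/(pi*0.22^2)))
= 0.571807
M(t) = 3.1 * 0.571807 = 1.773%

1.773


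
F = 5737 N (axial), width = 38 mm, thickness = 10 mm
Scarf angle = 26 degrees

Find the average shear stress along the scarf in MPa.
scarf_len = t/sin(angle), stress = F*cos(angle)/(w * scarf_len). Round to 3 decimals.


scarf_len = 10/sin(26 deg) = 22.8117
cos(26 deg) = 0.898794
stress = 5737*0.898794/(38*22.8117) = 5.948 MPa

5.948


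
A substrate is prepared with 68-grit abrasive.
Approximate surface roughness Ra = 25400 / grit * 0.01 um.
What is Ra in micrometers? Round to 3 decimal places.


Ra = 25400 / 68 * 0.01 = 3.735 um

3.735


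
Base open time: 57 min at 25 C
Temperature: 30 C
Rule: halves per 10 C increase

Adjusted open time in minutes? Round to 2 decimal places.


Acceleration = 2^((30-25)/10) = 1.4142
Open time = 57 / 1.4142 = 40.31 min

40.31


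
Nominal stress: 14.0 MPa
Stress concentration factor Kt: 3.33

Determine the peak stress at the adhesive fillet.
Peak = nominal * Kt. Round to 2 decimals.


Peak stress = 14.0 * 3.33
= 46.62 MPa

46.62


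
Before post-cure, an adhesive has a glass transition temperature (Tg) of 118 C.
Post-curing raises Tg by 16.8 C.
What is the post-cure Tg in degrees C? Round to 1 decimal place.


Tg_post = Tg_base + delta_Tg
= 118 + 16.8
= 134.8 C

134.8


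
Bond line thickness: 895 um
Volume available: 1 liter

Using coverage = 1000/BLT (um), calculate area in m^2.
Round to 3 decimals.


1 L = 1e6 mm^3, thickness = 895 um = 0.895 mm
Area = 1e6 / 0.895 mm^2 = (1e6 / 0.895) / 1e6 m^2 = 1000 / 895 m^2
= 1.117 m^2

1.117


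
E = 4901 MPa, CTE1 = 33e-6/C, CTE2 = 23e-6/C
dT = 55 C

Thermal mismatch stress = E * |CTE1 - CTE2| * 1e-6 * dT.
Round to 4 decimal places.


= 4901 * 10e-6 * 55
= 2.6956 MPa

2.6956


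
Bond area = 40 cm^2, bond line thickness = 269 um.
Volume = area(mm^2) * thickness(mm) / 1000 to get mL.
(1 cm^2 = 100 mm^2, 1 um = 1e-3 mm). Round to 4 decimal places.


area_mm2 = 40 * 100 = 4000
blt_mm = 269 * 1e-3 = 0.269
vol_mm3 = 4000 * 0.269 = 1076.0
vol_mL = 1076.0 / 1000 = 1.0760 mL

1.0760


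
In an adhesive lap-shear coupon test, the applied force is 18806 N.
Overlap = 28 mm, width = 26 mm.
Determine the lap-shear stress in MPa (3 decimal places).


stress = F / (overlap * width)
= 18806 / (28 * 26)
= 25.832 MPa

25.832


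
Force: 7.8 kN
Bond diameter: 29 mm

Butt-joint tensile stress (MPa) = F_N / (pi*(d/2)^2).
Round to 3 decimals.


F_N = 7.8 * 1000 = 7800.0 N
A = pi*(14.5)^2 = 660.5199 mm^2
stress = 7800.0 / 660.5199 = 11.809 MPa

11.809


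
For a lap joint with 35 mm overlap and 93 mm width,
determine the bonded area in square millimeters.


Area = 35 * 93 = 3255 mm^2

3255


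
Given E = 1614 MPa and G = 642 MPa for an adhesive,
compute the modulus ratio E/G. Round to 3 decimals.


E/G ratio = 1614 / 642 = 2.514

2.514


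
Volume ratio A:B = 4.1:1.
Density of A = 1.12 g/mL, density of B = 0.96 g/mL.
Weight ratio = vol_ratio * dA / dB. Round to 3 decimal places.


Wt ratio = 4.1 * 1.12 / 0.96
= 4.783

4.783


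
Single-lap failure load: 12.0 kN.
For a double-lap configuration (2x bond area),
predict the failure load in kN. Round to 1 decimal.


Failure load = 12.0 * 2 = 24.0 kN

24.0


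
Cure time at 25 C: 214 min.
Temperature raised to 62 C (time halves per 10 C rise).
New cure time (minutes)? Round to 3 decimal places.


Acceleration factor = 2^(37/10) = 12.9960
New time = 214 / 12.9960 = 16.467 min

16.467


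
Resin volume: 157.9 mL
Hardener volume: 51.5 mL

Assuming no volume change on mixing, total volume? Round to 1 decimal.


V_total = 157.9 + 51.5 = 209.4 mL

209.4


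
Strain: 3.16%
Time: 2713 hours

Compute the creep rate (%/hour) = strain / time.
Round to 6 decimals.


Creep rate = 3.16 / 2713
= 0.001165 %/h

0.001165


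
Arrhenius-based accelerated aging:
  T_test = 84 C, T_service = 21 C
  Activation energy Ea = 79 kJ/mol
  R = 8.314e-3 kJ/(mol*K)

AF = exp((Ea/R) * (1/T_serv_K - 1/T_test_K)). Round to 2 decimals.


T_test_K = 357.15, T_serv_K = 294.15
AF = exp((79/8.314e-3) * (1/294.15 - 1/357.15))
= 298.33

298.33


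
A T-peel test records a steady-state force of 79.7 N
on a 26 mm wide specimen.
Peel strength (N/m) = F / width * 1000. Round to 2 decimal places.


Peel strength = 79.7 / 26 * 1000
= 3065.38 N/m

3065.38


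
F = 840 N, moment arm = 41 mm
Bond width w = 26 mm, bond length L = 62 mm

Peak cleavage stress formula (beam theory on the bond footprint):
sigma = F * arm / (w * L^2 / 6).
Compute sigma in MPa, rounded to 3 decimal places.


sigma = (840 * 41) / (26 * 3844 / 6)
= 34440 * 6 / 99944
= 206640 / 99944
= 2.068 MPa

2.068


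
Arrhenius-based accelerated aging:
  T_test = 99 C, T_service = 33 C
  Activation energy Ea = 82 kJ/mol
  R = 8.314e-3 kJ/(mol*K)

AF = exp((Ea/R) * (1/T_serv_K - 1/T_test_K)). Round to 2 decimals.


T_test_K = 372.15, T_serv_K = 306.15
AF = exp((82/8.314e-3) * (1/306.15 - 1/372.15))
= 302.90

302.90


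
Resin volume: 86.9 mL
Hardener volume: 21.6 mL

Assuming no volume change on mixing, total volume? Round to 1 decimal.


V_total = 86.9 + 21.6 = 108.5 mL

108.5


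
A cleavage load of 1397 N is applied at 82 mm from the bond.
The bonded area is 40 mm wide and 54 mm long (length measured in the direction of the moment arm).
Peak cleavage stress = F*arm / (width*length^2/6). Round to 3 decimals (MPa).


Moment = 1397 * 82 = 114554 N*mm
Section modulus = 40 * 2916 / 6 = 116640 / 6 mm^3
Stress = 114554 / (116640 / 6) = 687324 / 116640
= 5.893 MPa

5.893


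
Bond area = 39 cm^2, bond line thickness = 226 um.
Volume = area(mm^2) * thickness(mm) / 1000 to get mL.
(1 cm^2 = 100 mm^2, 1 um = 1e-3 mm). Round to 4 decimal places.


area_mm2 = 39 * 100 = 3900
blt_mm = 226 * 1e-3 = 0.226
vol_mm3 = 3900 * 0.226 = 881.4
vol_mL = 881.4 / 1000 = 0.8814 mL

0.8814


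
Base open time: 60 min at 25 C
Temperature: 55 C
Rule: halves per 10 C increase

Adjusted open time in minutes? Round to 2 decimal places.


Acceleration = 2^((55-25)/10) = 8.0000
Open time = 60 / 8.0000 = 7.50 min

7.50


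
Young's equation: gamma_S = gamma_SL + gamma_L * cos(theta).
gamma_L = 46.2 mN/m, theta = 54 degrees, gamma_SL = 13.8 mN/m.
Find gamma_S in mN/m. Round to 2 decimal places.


cos(54 deg) = 0.587785
gamma_S = 13.8 + 46.2 * 0.587785
= 40.96 mN/m

40.96


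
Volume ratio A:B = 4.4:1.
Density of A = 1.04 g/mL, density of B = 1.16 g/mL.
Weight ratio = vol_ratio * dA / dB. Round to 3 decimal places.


Wt ratio = 4.4 * 1.04 / 1.16
= 3.945

3.945


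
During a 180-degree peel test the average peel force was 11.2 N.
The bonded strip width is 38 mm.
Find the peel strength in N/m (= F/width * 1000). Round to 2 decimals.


Peel strength = F/width * 1000
= 11.2 / 38 * 1000
= 294.74 N/m

294.74


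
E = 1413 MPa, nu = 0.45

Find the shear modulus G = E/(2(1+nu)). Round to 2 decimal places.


G = 1413 / (2 * 1.45)
= 487.24 MPa

487.24


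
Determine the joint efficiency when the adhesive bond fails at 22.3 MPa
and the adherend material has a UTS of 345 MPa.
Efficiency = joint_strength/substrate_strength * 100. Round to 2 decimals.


Joint efficiency = 22.3 / 345 * 100
= 6.46%

6.46


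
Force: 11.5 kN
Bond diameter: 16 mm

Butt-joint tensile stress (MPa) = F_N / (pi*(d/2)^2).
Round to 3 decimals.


F_N = 11.5 * 1000 = 11500.0 N
A = pi*(8.0)^2 = 201.0619 mm^2
stress = 11500.0 / 201.0619 = 57.196 MPa

57.196


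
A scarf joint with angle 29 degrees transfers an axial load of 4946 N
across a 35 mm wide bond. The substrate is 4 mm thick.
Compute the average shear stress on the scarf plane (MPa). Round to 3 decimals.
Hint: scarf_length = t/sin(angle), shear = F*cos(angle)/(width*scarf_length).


scarf_length = 4 / sin(29 deg) = 8.2507 mm
cos(29 deg) = 0.874620
shear stress = 4946 * 0.874620 / (35 * 8.2507)
= 14.980 MPa

14.980


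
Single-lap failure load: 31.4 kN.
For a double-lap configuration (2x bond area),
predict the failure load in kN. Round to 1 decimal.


Failure load = 31.4 * 2 = 62.8 kN

62.8


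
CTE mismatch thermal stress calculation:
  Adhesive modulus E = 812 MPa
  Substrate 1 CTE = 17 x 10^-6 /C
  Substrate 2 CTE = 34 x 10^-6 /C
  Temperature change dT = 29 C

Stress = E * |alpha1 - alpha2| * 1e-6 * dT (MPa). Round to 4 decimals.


delta_alpha = |17 - 34| = 17 x 10^-6/C
Stress = 812 * 17e-6 * 29
= 0.4003 MPa

0.4003


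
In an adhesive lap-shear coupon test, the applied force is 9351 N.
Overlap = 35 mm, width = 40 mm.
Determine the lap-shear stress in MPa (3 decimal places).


stress = F / (overlap * width)
= 9351 / (35 * 40)
= 6.679 MPa

6.679
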